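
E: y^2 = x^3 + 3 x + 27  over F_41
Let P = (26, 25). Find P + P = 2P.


Doubling: s = (3 x1^2 + a) / (2 y1)
s = (3*26^2 + 3) / (2*25) mod 41 = 7
x3 = s^2 - 2 x1 mod 41 = 7^2 - 2*26 = 38
y3 = s (x1 - x3) - y1 mod 41 = 7 * (26 - 38) - 25 = 14

2P = (38, 14)


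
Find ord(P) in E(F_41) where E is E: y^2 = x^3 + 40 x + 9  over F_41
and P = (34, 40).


Compute successive multiples of P until we hit O:
  1P = (34, 40)
  2P = (13, 26)
  3P = (40, 38)
  4P = (40, 3)
  5P = (13, 15)
  6P = (34, 1)
  7P = O

ord(P) = 7


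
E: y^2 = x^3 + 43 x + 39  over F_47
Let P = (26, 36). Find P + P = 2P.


Doubling: s = (3 x1^2 + a) / (2 y1)
s = (3*26^2 + 43) / (2*36) mod 47 = 2
x3 = s^2 - 2 x1 mod 47 = 2^2 - 2*26 = 46
y3 = s (x1 - x3) - y1 mod 47 = 2 * (26 - 46) - 36 = 18

2P = (46, 18)


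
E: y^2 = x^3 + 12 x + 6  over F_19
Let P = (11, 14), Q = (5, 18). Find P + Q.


P != Q, so use the chord formula.
s = (y2 - y1) / (x2 - x1) = (4) / (13) mod 19 = 12
x3 = s^2 - x1 - x2 mod 19 = 12^2 - 11 - 5 = 14
y3 = s (x1 - x3) - y1 mod 19 = 12 * (11 - 14) - 14 = 7

P + Q = (14, 7)


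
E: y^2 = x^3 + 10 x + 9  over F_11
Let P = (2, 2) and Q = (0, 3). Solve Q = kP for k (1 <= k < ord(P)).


Enumerate multiples of P until we hit Q = (0, 3):
  1P = (2, 2)
  2P = (7, 9)
  3P = (0, 3)
Match found at i = 3.

k = 3


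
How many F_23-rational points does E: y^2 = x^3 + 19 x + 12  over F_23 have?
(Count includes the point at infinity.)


For each x in F_23, count y with y^2 = x^3 + 19 x + 12 mod 23:
  x = 0: RHS = 12, y in [9, 14]  -> 2 point(s)
  x = 1: RHS = 9, y in [3, 20]  -> 2 point(s)
  x = 2: RHS = 12, y in [9, 14]  -> 2 point(s)
  x = 3: RHS = 4, y in [2, 21]  -> 2 point(s)
  x = 5: RHS = 2, y in [5, 18]  -> 2 point(s)
  x = 8: RHS = 9, y in [3, 20]  -> 2 point(s)
  x = 10: RHS = 6, y in [11, 12]  -> 2 point(s)
  x = 12: RHS = 13, y in [6, 17]  -> 2 point(s)
  x = 13: RHS = 18, y in [8, 15]  -> 2 point(s)
  x = 14: RHS = 9, y in [3, 20]  -> 2 point(s)
  x = 17: RHS = 4, y in [2, 21]  -> 2 point(s)
  x = 21: RHS = 12, y in [9, 14]  -> 2 point(s)
Affine points: 24. Add the point at infinity: total = 25.

#E(F_23) = 25


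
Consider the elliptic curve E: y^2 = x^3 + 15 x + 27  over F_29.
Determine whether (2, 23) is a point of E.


Check whether y^2 = x^3 + 15 x + 27 (mod 29) for (x, y) = (2, 23).
LHS: y^2 = 23^2 mod 29 = 7
RHS: x^3 + 15 x + 27 = 2^3 + 15*2 + 27 mod 29 = 7
LHS = RHS

Yes, on the curve


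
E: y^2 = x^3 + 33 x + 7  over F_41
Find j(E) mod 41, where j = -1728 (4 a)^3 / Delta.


Delta = -16(4 a^3 + 27 b^2) mod 41 = 38
-1728 * (4 a)^3 = -1728 * (4*33)^3 mod 41 = 13
j = 13 * 38^(-1) mod 41 = 23

j = 23 (mod 41)


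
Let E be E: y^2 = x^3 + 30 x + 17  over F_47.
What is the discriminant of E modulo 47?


4 a^3 + 27 b^2 = 4*30^3 + 27*17^2 = 108000 + 7803 = 115803
Delta = -16 * (115803) = -1852848
Delta mod 47 = 33

Delta = 33 (mod 47)


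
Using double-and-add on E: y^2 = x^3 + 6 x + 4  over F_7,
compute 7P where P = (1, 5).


k = 7 = 111_2 (binary, LSB first: 111)
Double-and-add from P = (1, 5):
  bit 0 = 1: acc = O + (1, 5) = (1, 5)
  bit 1 = 1: acc = (1, 5) + (0, 5) = (6, 2)
  bit 2 = 1: acc = (6, 2) + (4, 1) = (6, 5)

7P = (6, 5)


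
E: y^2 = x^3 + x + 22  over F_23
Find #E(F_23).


For each x in F_23, count y with y^2 = x^3 + 1 x + 22 mod 23:
  x = 1: RHS = 1, y in [1, 22]  -> 2 point(s)
  x = 2: RHS = 9, y in [3, 20]  -> 2 point(s)
  x = 3: RHS = 6, y in [11, 12]  -> 2 point(s)
  x = 7: RHS = 4, y in [2, 21]  -> 2 point(s)
  x = 8: RHS = 13, y in [6, 17]  -> 2 point(s)
  x = 9: RHS = 1, y in [1, 22]  -> 2 point(s)
  x = 13: RHS = 1, y in [1, 22]  -> 2 point(s)
  x = 15: RHS = 8, y in [10, 13]  -> 2 point(s)
  x = 19: RHS = 0, y in [0]  -> 1 point(s)
  x = 21: RHS = 12, y in [9, 14]  -> 2 point(s)
Affine points: 19. Add the point at infinity: total = 20.

#E(F_23) = 20


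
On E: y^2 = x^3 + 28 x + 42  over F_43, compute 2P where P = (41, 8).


Doubling: s = (3 x1^2 + a) / (2 y1)
s = (3*41^2 + 28) / (2*8) mod 43 = 24
x3 = s^2 - 2 x1 mod 43 = 24^2 - 2*41 = 21
y3 = s (x1 - x3) - y1 mod 43 = 24 * (41 - 21) - 8 = 42

2P = (21, 42)


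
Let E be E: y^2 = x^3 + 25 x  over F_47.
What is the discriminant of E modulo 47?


4 a^3 + 27 b^2 = 4*25^3 + 27*0^2 = 62500 + 0 = 62500
Delta = -16 * (62500) = -1000000
Delta mod 47 = 19

Delta = 19 (mod 47)


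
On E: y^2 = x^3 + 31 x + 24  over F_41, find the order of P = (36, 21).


Compute successive multiples of P until we hit O:
  1P = (36, 21)
  2P = (12, 22)
  3P = (14, 2)
  4P = (33, 17)
  5P = (33, 24)
  6P = (14, 39)
  7P = (12, 19)
  8P = (36, 20)
  ... (continuing to 9P)
  9P = O

ord(P) = 9


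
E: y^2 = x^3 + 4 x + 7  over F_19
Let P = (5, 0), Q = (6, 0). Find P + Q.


P != Q, so use the chord formula.
s = (y2 - y1) / (x2 - x1) = (0) / (1) mod 19 = 0
x3 = s^2 - x1 - x2 mod 19 = 0^2 - 5 - 6 = 8
y3 = s (x1 - x3) - y1 mod 19 = 0 * (5 - 8) - 0 = 0

P + Q = (8, 0)


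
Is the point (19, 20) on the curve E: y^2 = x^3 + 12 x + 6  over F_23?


Check whether y^2 = x^3 + 12 x + 6 (mod 23) for (x, y) = (19, 20).
LHS: y^2 = 20^2 mod 23 = 9
RHS: x^3 + 12 x + 6 = 19^3 + 12*19 + 6 mod 23 = 9
LHS = RHS

Yes, on the curve


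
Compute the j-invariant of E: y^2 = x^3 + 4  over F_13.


Delta = -16(4 a^3 + 27 b^2) mod 13 = 4
-1728 * (4 a)^3 = -1728 * (4*0)^3 mod 13 = 0
j = 0 * 4^(-1) mod 13 = 0

j = 0 (mod 13)


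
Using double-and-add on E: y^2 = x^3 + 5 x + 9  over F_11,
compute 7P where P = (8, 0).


k = 7 = 111_2 (binary, LSB first: 111)
Double-and-add from P = (8, 0):
  bit 0 = 1: acc = O + (8, 0) = (8, 0)
  bit 1 = 1: acc = (8, 0) + O = (8, 0)
  bit 2 = 1: acc = (8, 0) + O = (8, 0)

7P = (8, 0)


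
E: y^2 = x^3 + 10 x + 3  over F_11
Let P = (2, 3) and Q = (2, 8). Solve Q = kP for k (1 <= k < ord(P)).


Enumerate multiples of P until we hit Q = (2, 8):
  1P = (2, 3)
  2P = (7, 8)
  3P = (3, 7)
  4P = (0, 5)
  5P = (10, 5)
  6P = (8, 1)
  7P = (6, 2)
  8P = (1, 5)
  9P = (1, 6)
  10P = (6, 9)
  11P = (8, 10)
  12P = (10, 6)
  13P = (0, 6)
  14P = (3, 4)
  15P = (7, 3)
  16P = (2, 8)
Match found at i = 16.

k = 16


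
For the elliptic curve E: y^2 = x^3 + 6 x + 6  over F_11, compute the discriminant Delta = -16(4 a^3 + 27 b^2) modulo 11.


4 a^3 + 27 b^2 = 4*6^3 + 27*6^2 = 864 + 972 = 1836
Delta = -16 * (1836) = -29376
Delta mod 11 = 5

Delta = 5 (mod 11)


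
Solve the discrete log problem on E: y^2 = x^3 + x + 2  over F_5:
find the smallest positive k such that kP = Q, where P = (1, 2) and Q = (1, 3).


Enumerate multiples of P until we hit Q = (1, 3):
  1P = (1, 2)
  2P = (4, 0)
  3P = (1, 3)
Match found at i = 3.

k = 3


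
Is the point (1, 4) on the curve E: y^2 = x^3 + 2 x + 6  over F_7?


Check whether y^2 = x^3 + 2 x + 6 (mod 7) for (x, y) = (1, 4).
LHS: y^2 = 4^2 mod 7 = 2
RHS: x^3 + 2 x + 6 = 1^3 + 2*1 + 6 mod 7 = 2
LHS = RHS

Yes, on the curve


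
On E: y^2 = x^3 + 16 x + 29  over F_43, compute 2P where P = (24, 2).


Doubling: s = (3 x1^2 + a) / (2 y1)
s = (3*24^2 + 16) / (2*2) mod 43 = 6
x3 = s^2 - 2 x1 mod 43 = 6^2 - 2*24 = 31
y3 = s (x1 - x3) - y1 mod 43 = 6 * (24 - 31) - 2 = 42

2P = (31, 42)


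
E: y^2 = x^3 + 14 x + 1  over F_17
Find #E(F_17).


For each x in F_17, count y with y^2 = x^3 + 14 x + 1 mod 17:
  x = 0: RHS = 1, y in [1, 16]  -> 2 point(s)
  x = 1: RHS = 16, y in [4, 13]  -> 2 point(s)
  x = 3: RHS = 2, y in [6, 11]  -> 2 point(s)
  x = 4: RHS = 2, y in [6, 11]  -> 2 point(s)
  x = 5: RHS = 9, y in [3, 14]  -> 2 point(s)
  x = 7: RHS = 0, y in [0]  -> 1 point(s)
  x = 8: RHS = 13, y in [8, 9]  -> 2 point(s)
  x = 10: RHS = 2, y in [6, 11]  -> 2 point(s)
  x = 13: RHS = 0, y in [0]  -> 1 point(s)
  x = 14: RHS = 0, y in [0]  -> 1 point(s)
  x = 15: RHS = 16, y in [4, 13]  -> 2 point(s)
Affine points: 19. Add the point at infinity: total = 20.

#E(F_17) = 20


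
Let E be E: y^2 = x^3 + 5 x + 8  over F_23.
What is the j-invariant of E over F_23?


Delta = -16(4 a^3 + 27 b^2) mod 23 = 2
-1728 * (4 a)^3 = -1728 * (4*5)^3 mod 23 = 12
j = 12 * 2^(-1) mod 23 = 6

j = 6 (mod 23)


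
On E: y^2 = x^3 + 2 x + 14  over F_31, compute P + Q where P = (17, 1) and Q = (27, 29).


P != Q, so use the chord formula.
s = (y2 - y1) / (x2 - x1) = (28) / (10) mod 31 = 9
x3 = s^2 - x1 - x2 mod 31 = 9^2 - 17 - 27 = 6
y3 = s (x1 - x3) - y1 mod 31 = 9 * (17 - 6) - 1 = 5

P + Q = (6, 5)


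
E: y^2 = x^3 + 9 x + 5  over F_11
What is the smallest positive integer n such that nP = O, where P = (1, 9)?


Compute successive multiples of P until we hit O:
  1P = (1, 9)
  2P = (7, 9)
  3P = (3, 2)
  4P = (0, 4)
  5P = (2, 8)
  6P = (9, 10)
  7P = (6, 0)
  8P = (9, 1)
  ... (continuing to 14P)
  14P = O

ord(P) = 14


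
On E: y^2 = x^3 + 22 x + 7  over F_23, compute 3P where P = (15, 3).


k = 3 = 11_2 (binary, LSB first: 11)
Double-and-add from P = (15, 3):
  bit 0 = 1: acc = O + (15, 3) = (15, 3)
  bit 1 = 1: acc = (15, 3) + (18, 5) = (16, 4)

3P = (16, 4)


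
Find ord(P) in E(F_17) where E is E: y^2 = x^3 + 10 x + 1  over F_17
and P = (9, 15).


Compute successive multiples of P until we hit O:
  1P = (9, 15)
  2P = (12, 9)
  3P = (0, 1)
  4P = (10, 8)
  5P = (13, 13)
  6P = (8, 10)
  7P = (8, 7)
  8P = (13, 4)
  ... (continuing to 13P)
  13P = O

ord(P) = 13


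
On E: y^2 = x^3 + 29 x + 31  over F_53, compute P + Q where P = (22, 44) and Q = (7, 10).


P != Q, so use the chord formula.
s = (y2 - y1) / (x2 - x1) = (19) / (38) mod 53 = 27
x3 = s^2 - x1 - x2 mod 53 = 27^2 - 22 - 7 = 11
y3 = s (x1 - x3) - y1 mod 53 = 27 * (22 - 11) - 44 = 41

P + Q = (11, 41)


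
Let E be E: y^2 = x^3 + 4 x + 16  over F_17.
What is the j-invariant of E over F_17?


Delta = -16(4 a^3 + 27 b^2) mod 17 = 11
-1728 * (4 a)^3 = -1728 * (4*4)^3 mod 17 = 11
j = 11 * 11^(-1) mod 17 = 1

j = 1 (mod 17)


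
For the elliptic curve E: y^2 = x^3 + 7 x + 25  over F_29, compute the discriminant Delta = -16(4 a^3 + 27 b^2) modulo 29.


4 a^3 + 27 b^2 = 4*7^3 + 27*25^2 = 1372 + 16875 = 18247
Delta = -16 * (18247) = -291952
Delta mod 29 = 20

Delta = 20 (mod 29)


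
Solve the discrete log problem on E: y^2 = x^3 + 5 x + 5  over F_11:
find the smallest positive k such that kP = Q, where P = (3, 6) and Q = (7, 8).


Enumerate multiples of P until we hit Q = (7, 8):
  1P = (3, 6)
  2P = (6, 8)
  3P = (0, 7)
  4P = (2, 1)
  5P = (9, 8)
  6P = (4, 1)
  7P = (7, 3)
  8P = (5, 1)
  9P = (1, 0)
  10P = (5, 10)
  11P = (7, 8)
Match found at i = 11.

k = 11


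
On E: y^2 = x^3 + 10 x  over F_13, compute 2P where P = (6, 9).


Doubling: s = (3 x1^2 + a) / (2 y1)
s = (3*6^2 + 10) / (2*9) mod 13 = 8
x3 = s^2 - 2 x1 mod 13 = 8^2 - 2*6 = 0
y3 = s (x1 - x3) - y1 mod 13 = 8 * (6 - 0) - 9 = 0

2P = (0, 0)


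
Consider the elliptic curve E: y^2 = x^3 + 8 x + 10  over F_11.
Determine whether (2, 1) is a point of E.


Check whether y^2 = x^3 + 8 x + 10 (mod 11) for (x, y) = (2, 1).
LHS: y^2 = 1^2 mod 11 = 1
RHS: x^3 + 8 x + 10 = 2^3 + 8*2 + 10 mod 11 = 1
LHS = RHS

Yes, on the curve


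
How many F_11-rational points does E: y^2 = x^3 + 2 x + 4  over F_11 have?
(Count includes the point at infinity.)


For each x in F_11, count y with y^2 = x^3 + 2 x + 4 mod 11:
  x = 0: RHS = 4, y in [2, 9]  -> 2 point(s)
  x = 2: RHS = 5, y in [4, 7]  -> 2 point(s)
  x = 3: RHS = 4, y in [2, 9]  -> 2 point(s)
  x = 6: RHS = 1, y in [1, 10]  -> 2 point(s)
  x = 7: RHS = 9, y in [3, 8]  -> 2 point(s)
  x = 8: RHS = 4, y in [2, 9]  -> 2 point(s)
  x = 9: RHS = 3, y in [5, 6]  -> 2 point(s)
  x = 10: RHS = 1, y in [1, 10]  -> 2 point(s)
Affine points: 16. Add the point at infinity: total = 17.

#E(F_11) = 17


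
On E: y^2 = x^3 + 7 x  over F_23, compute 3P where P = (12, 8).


k = 3 = 11_2 (binary, LSB first: 11)
Double-and-add from P = (12, 8):
  bit 0 = 1: acc = O + (12, 8) = (12, 8)
  bit 1 = 1: acc = (12, 8) + (8, 4) = (4, 0)

3P = (4, 0)


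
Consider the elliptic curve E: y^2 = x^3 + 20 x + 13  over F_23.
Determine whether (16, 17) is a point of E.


Check whether y^2 = x^3 + 20 x + 13 (mod 23) for (x, y) = (16, 17).
LHS: y^2 = 17^2 mod 23 = 13
RHS: x^3 + 20 x + 13 = 16^3 + 20*16 + 13 mod 23 = 13
LHS = RHS

Yes, on the curve


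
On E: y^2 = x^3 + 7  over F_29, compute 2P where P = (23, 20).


Doubling: s = (3 x1^2 + a) / (2 y1)
s = (3*23^2 + 0) / (2*20) mod 29 = 23
x3 = s^2 - 2 x1 mod 29 = 23^2 - 2*23 = 19
y3 = s (x1 - x3) - y1 mod 29 = 23 * (23 - 19) - 20 = 14

2P = (19, 14)


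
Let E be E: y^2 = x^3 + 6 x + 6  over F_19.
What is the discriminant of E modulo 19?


4 a^3 + 27 b^2 = 4*6^3 + 27*6^2 = 864 + 972 = 1836
Delta = -16 * (1836) = -29376
Delta mod 19 = 17

Delta = 17 (mod 19)


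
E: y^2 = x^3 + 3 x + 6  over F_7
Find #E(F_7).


For each x in F_7, count y with y^2 = x^3 + 3 x + 6 mod 7:
  x = 3: RHS = 0, y in [0]  -> 1 point(s)
  x = 6: RHS = 2, y in [3, 4]  -> 2 point(s)
Affine points: 3. Add the point at infinity: total = 4.

#E(F_7) = 4


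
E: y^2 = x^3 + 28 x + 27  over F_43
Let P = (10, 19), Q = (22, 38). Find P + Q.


P != Q, so use the chord formula.
s = (y2 - y1) / (x2 - x1) = (19) / (12) mod 43 = 41
x3 = s^2 - x1 - x2 mod 43 = 41^2 - 10 - 22 = 15
y3 = s (x1 - x3) - y1 mod 43 = 41 * (10 - 15) - 19 = 34

P + Q = (15, 34)


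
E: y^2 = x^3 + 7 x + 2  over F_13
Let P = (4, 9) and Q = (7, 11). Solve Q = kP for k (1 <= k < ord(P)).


Enumerate multiples of P until we hit Q = (7, 11):
  1P = (4, 9)
  2P = (9, 1)
  3P = (1, 7)
  4P = (7, 2)
  5P = (6, 0)
  6P = (7, 11)
Match found at i = 6.

k = 6


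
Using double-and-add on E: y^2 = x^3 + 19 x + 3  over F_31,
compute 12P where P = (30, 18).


k = 12 = 1100_2 (binary, LSB first: 0011)
Double-and-add from P = (30, 18):
  bit 0 = 0: acc unchanged = O
  bit 1 = 0: acc unchanged = O
  bit 2 = 1: acc = O + (27, 24) = (27, 24)
  bit 3 = 1: acc = (27, 24) + (26, 0) = (27, 7)

12P = (27, 7)


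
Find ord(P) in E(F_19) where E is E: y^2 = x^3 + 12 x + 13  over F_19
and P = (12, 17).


Compute successive multiples of P until we hit O:
  1P = (12, 17)
  2P = (4, 7)
  3P = (1, 11)
  4P = (3, 0)
  5P = (1, 8)
  6P = (4, 12)
  7P = (12, 2)
  8P = O

ord(P) = 8


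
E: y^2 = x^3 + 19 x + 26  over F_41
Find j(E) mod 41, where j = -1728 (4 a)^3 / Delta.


Delta = -16(4 a^3 + 27 b^2) mod 41 = 22
-1728 * (4 a)^3 = -1728 * (4*19)^3 mod 41 = 25
j = 25 * 22^(-1) mod 41 = 3

j = 3 (mod 41)


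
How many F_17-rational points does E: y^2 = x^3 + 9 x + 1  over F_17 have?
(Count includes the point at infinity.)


For each x in F_17, count y with y^2 = x^3 + 9 x + 1 mod 17:
  x = 0: RHS = 1, y in [1, 16]  -> 2 point(s)
  x = 3: RHS = 4, y in [2, 15]  -> 2 point(s)
  x = 4: RHS = 16, y in [4, 13]  -> 2 point(s)
  x = 5: RHS = 1, y in [1, 16]  -> 2 point(s)
  x = 6: RHS = 16, y in [4, 13]  -> 2 point(s)
  x = 7: RHS = 16, y in [4, 13]  -> 2 point(s)
  x = 12: RHS = 1, y in [1, 16]  -> 2 point(s)
  x = 14: RHS = 15, y in [7, 10]  -> 2 point(s)
  x = 15: RHS = 9, y in [3, 14]  -> 2 point(s)
  x = 16: RHS = 8, y in [5, 12]  -> 2 point(s)
Affine points: 20. Add the point at infinity: total = 21.

#E(F_17) = 21


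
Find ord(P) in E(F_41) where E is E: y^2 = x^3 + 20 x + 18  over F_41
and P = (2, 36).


Compute successive multiples of P until we hit O:
  1P = (2, 36)
  2P = (21, 33)
  3P = (22, 6)
  4P = (9, 36)
  5P = (30, 5)
  6P = (29, 10)
  7P = (26, 19)
  8P = (14, 34)
  ... (continuing to 40P)
  40P = O

ord(P) = 40


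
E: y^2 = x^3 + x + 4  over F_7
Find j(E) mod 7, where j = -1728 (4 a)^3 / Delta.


Delta = -16(4 a^3 + 27 b^2) mod 7 = 3
-1728 * (4 a)^3 = -1728 * (4*1)^3 mod 7 = 1
j = 1 * 3^(-1) mod 7 = 5

j = 5 (mod 7)


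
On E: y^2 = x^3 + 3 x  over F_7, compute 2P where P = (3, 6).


Doubling: s = (3 x1^2 + a) / (2 y1)
s = (3*3^2 + 3) / (2*6) mod 7 = 6
x3 = s^2 - 2 x1 mod 7 = 6^2 - 2*3 = 2
y3 = s (x1 - x3) - y1 mod 7 = 6 * (3 - 2) - 6 = 0

2P = (2, 0)


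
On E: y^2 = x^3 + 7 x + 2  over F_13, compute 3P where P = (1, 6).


k = 3 = 11_2 (binary, LSB first: 11)
Double-and-add from P = (1, 6):
  bit 0 = 1: acc = O + (1, 6) = (1, 6)
  bit 1 = 1: acc = (1, 6) + (7, 2) = (4, 9)

3P = (4, 9)


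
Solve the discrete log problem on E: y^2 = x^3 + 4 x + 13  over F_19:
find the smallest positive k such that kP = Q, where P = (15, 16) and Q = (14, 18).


Enumerate multiples of P until we hit Q = (14, 18):
  1P = (15, 16)
  2P = (5, 5)
  3P = (8, 5)
  4P = (7, 2)
  5P = (6, 14)
  6P = (14, 18)
Match found at i = 6.

k = 6


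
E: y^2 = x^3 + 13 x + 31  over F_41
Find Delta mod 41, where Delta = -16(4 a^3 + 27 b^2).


4 a^3 + 27 b^2 = 4*13^3 + 27*31^2 = 8788 + 25947 = 34735
Delta = -16 * (34735) = -555760
Delta mod 41 = 36

Delta = 36 (mod 41)


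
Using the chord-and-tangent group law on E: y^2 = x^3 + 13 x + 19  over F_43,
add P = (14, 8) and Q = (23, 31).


P != Q, so use the chord formula.
s = (y2 - y1) / (x2 - x1) = (23) / (9) mod 43 = 36
x3 = s^2 - x1 - x2 mod 43 = 36^2 - 14 - 23 = 12
y3 = s (x1 - x3) - y1 mod 43 = 36 * (14 - 12) - 8 = 21

P + Q = (12, 21)


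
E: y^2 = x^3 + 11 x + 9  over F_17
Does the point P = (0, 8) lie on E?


Check whether y^2 = x^3 + 11 x + 9 (mod 17) for (x, y) = (0, 8).
LHS: y^2 = 8^2 mod 17 = 13
RHS: x^3 + 11 x + 9 = 0^3 + 11*0 + 9 mod 17 = 9
LHS != RHS

No, not on the curve


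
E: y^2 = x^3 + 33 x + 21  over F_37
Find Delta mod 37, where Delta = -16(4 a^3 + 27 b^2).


4 a^3 + 27 b^2 = 4*33^3 + 27*21^2 = 143748 + 11907 = 155655
Delta = -16 * (155655) = -2490480
Delta mod 37 = 27

Delta = 27 (mod 37)


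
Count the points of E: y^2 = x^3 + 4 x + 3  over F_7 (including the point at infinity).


For each x in F_7, count y with y^2 = x^3 + 4 x + 3 mod 7:
  x = 1: RHS = 1, y in [1, 6]  -> 2 point(s)
  x = 3: RHS = 0, y in [0]  -> 1 point(s)
  x = 5: RHS = 1, y in [1, 6]  -> 2 point(s)
Affine points: 5. Add the point at infinity: total = 6.

#E(F_7) = 6


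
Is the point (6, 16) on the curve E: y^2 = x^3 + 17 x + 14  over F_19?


Check whether y^2 = x^3 + 17 x + 14 (mod 19) for (x, y) = (6, 16).
LHS: y^2 = 16^2 mod 19 = 9
RHS: x^3 + 17 x + 14 = 6^3 + 17*6 + 14 mod 19 = 9
LHS = RHS

Yes, on the curve


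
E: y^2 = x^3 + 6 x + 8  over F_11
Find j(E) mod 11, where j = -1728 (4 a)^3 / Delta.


Delta = -16(4 a^3 + 27 b^2) mod 11 = 9
-1728 * (4 a)^3 = -1728 * (4*6)^3 mod 11 = 3
j = 3 * 9^(-1) mod 11 = 4

j = 4 (mod 11)


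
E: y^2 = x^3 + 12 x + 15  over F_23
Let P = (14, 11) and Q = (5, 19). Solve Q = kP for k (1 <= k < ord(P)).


Enumerate multiples of P until we hit Q = (5, 19):
  1P = (14, 11)
  2P = (22, 5)
  3P = (12, 22)
  4P = (10, 13)
  5P = (5, 19)
Match found at i = 5.

k = 5


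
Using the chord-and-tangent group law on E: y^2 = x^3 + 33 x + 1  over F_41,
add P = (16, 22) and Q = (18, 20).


P != Q, so use the chord formula.
s = (y2 - y1) / (x2 - x1) = (39) / (2) mod 41 = 40
x3 = s^2 - x1 - x2 mod 41 = 40^2 - 16 - 18 = 8
y3 = s (x1 - x3) - y1 mod 41 = 40 * (16 - 8) - 22 = 11

P + Q = (8, 11)


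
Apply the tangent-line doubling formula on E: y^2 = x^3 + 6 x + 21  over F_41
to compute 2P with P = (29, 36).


Doubling: s = (3 x1^2 + a) / (2 y1)
s = (3*29^2 + 6) / (2*36) mod 41 = 30
x3 = s^2 - 2 x1 mod 41 = 30^2 - 2*29 = 22
y3 = s (x1 - x3) - y1 mod 41 = 30 * (29 - 22) - 36 = 10

2P = (22, 10)


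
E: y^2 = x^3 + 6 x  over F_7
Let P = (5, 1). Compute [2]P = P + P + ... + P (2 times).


k = 2 = 10_2 (binary, LSB first: 01)
Double-and-add from P = (5, 1):
  bit 0 = 0: acc unchanged = O
  bit 1 = 1: acc = O + (1, 0) = (1, 0)

2P = (1, 0)


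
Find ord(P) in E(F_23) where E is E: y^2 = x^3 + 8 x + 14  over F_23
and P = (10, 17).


Compute successive multiples of P until we hit O:
  1P = (10, 17)
  2P = (5, 8)
  3P = (14, 8)
  4P = (17, 16)
  5P = (4, 15)
  6P = (4, 8)
  7P = (17, 7)
  8P = (14, 15)
  ... (continuing to 11P)
  11P = O

ord(P) = 11


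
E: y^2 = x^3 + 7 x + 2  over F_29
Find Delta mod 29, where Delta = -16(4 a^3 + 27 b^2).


4 a^3 + 27 b^2 = 4*7^3 + 27*2^2 = 1372 + 108 = 1480
Delta = -16 * (1480) = -23680
Delta mod 29 = 13

Delta = 13 (mod 29)


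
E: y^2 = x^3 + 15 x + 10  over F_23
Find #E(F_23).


For each x in F_23, count y with y^2 = x^3 + 15 x + 10 mod 23:
  x = 1: RHS = 3, y in [7, 16]  -> 2 point(s)
  x = 2: RHS = 2, y in [5, 18]  -> 2 point(s)
  x = 3: RHS = 13, y in [6, 17]  -> 2 point(s)
  x = 5: RHS = 3, y in [7, 16]  -> 2 point(s)
  x = 9: RHS = 0, y in [0]  -> 1 point(s)
  x = 12: RHS = 9, y in [3, 20]  -> 2 point(s)
  x = 17: RHS = 3, y in [7, 16]  -> 2 point(s)
  x = 19: RHS = 1, y in [1, 22]  -> 2 point(s)
  x = 21: RHS = 18, y in [8, 15]  -> 2 point(s)
Affine points: 17. Add the point at infinity: total = 18.

#E(F_23) = 18


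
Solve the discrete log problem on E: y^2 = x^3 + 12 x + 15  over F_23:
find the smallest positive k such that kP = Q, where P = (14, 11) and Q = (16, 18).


Enumerate multiples of P until we hit Q = (16, 18):
  1P = (14, 11)
  2P = (22, 5)
  3P = (12, 22)
  4P = (10, 13)
  5P = (5, 19)
  6P = (17, 7)
  7P = (4, 14)
  8P = (9, 22)
  9P = (3, 20)
  10P = (8, 5)
  11P = (2, 1)
  12P = (16, 18)
Match found at i = 12.

k = 12


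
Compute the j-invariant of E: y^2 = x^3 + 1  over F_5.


Delta = -16(4 a^3 + 27 b^2) mod 5 = 3
-1728 * (4 a)^3 = -1728 * (4*0)^3 mod 5 = 0
j = 0 * 3^(-1) mod 5 = 0

j = 0 (mod 5)


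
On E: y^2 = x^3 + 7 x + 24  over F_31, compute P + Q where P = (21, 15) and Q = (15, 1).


P != Q, so use the chord formula.
s = (y2 - y1) / (x2 - x1) = (17) / (25) mod 31 = 23
x3 = s^2 - x1 - x2 mod 31 = 23^2 - 21 - 15 = 28
y3 = s (x1 - x3) - y1 mod 31 = 23 * (21 - 28) - 15 = 10

P + Q = (28, 10)


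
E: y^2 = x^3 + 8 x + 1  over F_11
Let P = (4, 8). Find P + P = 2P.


Doubling: s = (3 x1^2 + a) / (2 y1)
s = (3*4^2 + 8) / (2*8) mod 11 = 9
x3 = s^2 - 2 x1 mod 11 = 9^2 - 2*4 = 7
y3 = s (x1 - x3) - y1 mod 11 = 9 * (4 - 7) - 8 = 9

2P = (7, 9)


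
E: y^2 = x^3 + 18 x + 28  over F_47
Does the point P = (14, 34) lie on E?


Check whether y^2 = x^3 + 18 x + 28 (mod 47) for (x, y) = (14, 34).
LHS: y^2 = 34^2 mod 47 = 28
RHS: x^3 + 18 x + 28 = 14^3 + 18*14 + 28 mod 47 = 16
LHS != RHS

No, not on the curve


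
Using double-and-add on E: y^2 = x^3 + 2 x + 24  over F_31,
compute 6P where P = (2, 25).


k = 6 = 110_2 (binary, LSB first: 011)
Double-and-add from P = (2, 25):
  bit 0 = 0: acc unchanged = O
  bit 1 = 1: acc = O + (12, 28) = (12, 28)
  bit 2 = 1: acc = (12, 28) + (7, 3) = (6, 2)

6P = (6, 2)


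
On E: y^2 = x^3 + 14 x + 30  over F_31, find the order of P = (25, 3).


Compute successive multiples of P until we hit O:
  1P = (25, 3)
  2P = (19, 26)
  3P = (6, 12)
  4P = (18, 10)
  5P = (20, 23)
  6P = (2, 29)
  7P = (1, 13)
  8P = (14, 26)
  ... (continuing to 29P)
  29P = O

ord(P) = 29


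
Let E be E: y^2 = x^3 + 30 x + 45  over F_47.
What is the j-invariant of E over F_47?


Delta = -16(4 a^3 + 27 b^2) mod 47 = 13
-1728 * (4 a)^3 = -1728 * (4*30)^3 mod 47 = 25
j = 25 * 13^(-1) mod 47 = 20

j = 20 (mod 47)


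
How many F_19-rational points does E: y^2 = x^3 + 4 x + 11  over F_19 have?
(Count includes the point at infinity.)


For each x in F_19, count y with y^2 = x^3 + 4 x + 11 mod 19:
  x = 0: RHS = 11, y in [7, 12]  -> 2 point(s)
  x = 1: RHS = 16, y in [4, 15]  -> 2 point(s)
  x = 5: RHS = 4, y in [2, 17]  -> 2 point(s)
  x = 6: RHS = 4, y in [2, 17]  -> 2 point(s)
  x = 8: RHS = 4, y in [2, 17]  -> 2 point(s)
  x = 9: RHS = 16, y in [4, 15]  -> 2 point(s)
  x = 10: RHS = 6, y in [5, 14]  -> 2 point(s)
  x = 12: RHS = 1, y in [1, 18]  -> 2 point(s)
  x = 15: RHS = 7, y in [8, 11]  -> 2 point(s)
  x = 18: RHS = 6, y in [5, 14]  -> 2 point(s)
Affine points: 20. Add the point at infinity: total = 21.

#E(F_19) = 21


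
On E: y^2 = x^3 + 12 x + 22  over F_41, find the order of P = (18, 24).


Compute successive multiples of P until we hit O:
  1P = (18, 24)
  2P = (5, 17)
  3P = (36, 1)
  4P = (29, 6)
  5P = (37, 22)
  6P = (6, 33)
  7P = (15, 25)
  8P = (40, 38)
  ... (continuing to 26P)
  26P = O

ord(P) = 26


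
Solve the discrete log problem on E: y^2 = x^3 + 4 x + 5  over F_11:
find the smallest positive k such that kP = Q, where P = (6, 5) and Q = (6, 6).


Enumerate multiples of P until we hit Q = (6, 6):
  1P = (6, 5)
  2P = (3, 0)
  3P = (6, 6)
Match found at i = 3.

k = 3


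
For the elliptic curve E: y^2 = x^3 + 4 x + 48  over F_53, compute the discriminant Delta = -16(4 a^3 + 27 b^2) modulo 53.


4 a^3 + 27 b^2 = 4*4^3 + 27*48^2 = 256 + 62208 = 62464
Delta = -16 * (62464) = -999424
Delta mod 53 = 50

Delta = 50 (mod 53)


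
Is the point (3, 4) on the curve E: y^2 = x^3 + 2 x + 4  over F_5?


Check whether y^2 = x^3 + 2 x + 4 (mod 5) for (x, y) = (3, 4).
LHS: y^2 = 4^2 mod 5 = 1
RHS: x^3 + 2 x + 4 = 3^3 + 2*3 + 4 mod 5 = 2
LHS != RHS

No, not on the curve


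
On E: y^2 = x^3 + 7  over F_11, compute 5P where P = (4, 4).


k = 5 = 101_2 (binary, LSB first: 101)
Double-and-add from P = (4, 4):
  bit 0 = 1: acc = O + (4, 4) = (4, 4)
  bit 1 = 0: acc unchanged = (4, 4)
  bit 2 = 1: acc = (4, 4) + (3, 10) = (7, 3)

5P = (7, 3)


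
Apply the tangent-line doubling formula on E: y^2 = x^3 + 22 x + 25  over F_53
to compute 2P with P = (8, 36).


Doubling: s = (3 x1^2 + a) / (2 y1)
s = (3*8^2 + 22) / (2*36) mod 53 = 28
x3 = s^2 - 2 x1 mod 53 = 28^2 - 2*8 = 26
y3 = s (x1 - x3) - y1 mod 53 = 28 * (8 - 26) - 36 = 43

2P = (26, 43)


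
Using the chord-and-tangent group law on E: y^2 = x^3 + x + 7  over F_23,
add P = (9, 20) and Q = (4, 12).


P != Q, so use the chord formula.
s = (y2 - y1) / (x2 - x1) = (15) / (18) mod 23 = 20
x3 = s^2 - x1 - x2 mod 23 = 20^2 - 9 - 4 = 19
y3 = s (x1 - x3) - y1 mod 23 = 20 * (9 - 19) - 20 = 10

P + Q = (19, 10)


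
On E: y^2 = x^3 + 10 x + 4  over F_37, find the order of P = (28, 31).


Compute successive multiples of P until we hit O:
  1P = (28, 31)
  2P = (9, 34)
  3P = (36, 17)
  4P = (20, 29)
  5P = (33, 14)
  6P = (29, 2)
  7P = (7, 26)
  8P = (6, 13)
  ... (continuing to 28P)
  28P = O

ord(P) = 28


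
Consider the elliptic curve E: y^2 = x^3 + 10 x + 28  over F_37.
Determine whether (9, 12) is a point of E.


Check whether y^2 = x^3 + 10 x + 28 (mod 37) for (x, y) = (9, 12).
LHS: y^2 = 12^2 mod 37 = 33
RHS: x^3 + 10 x + 28 = 9^3 + 10*9 + 28 mod 37 = 33
LHS = RHS

Yes, on the curve


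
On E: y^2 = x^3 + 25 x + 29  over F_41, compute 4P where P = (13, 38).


k = 4 = 100_2 (binary, LSB first: 001)
Double-and-add from P = (13, 38):
  bit 0 = 0: acc unchanged = O
  bit 1 = 0: acc unchanged = O
  bit 2 = 1: acc = O + (13, 3) = (13, 3)

4P = (13, 3)


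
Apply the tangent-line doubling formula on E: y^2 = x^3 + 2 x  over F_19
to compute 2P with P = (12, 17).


Doubling: s = (3 x1^2 + a) / (2 y1)
s = (3*12^2 + 2) / (2*17) mod 19 = 15
x3 = s^2 - 2 x1 mod 19 = 15^2 - 2*12 = 11
y3 = s (x1 - x3) - y1 mod 19 = 15 * (12 - 11) - 17 = 17

2P = (11, 17)


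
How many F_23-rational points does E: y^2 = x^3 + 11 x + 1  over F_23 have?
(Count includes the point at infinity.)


For each x in F_23, count y with y^2 = x^3 + 11 x + 1 mod 23:
  x = 0: RHS = 1, y in [1, 22]  -> 2 point(s)
  x = 1: RHS = 13, y in [6, 17]  -> 2 point(s)
  x = 2: RHS = 8, y in [10, 13]  -> 2 point(s)
  x = 8: RHS = 3, y in [7, 16]  -> 2 point(s)
  x = 9: RHS = 1, y in [1, 22]  -> 2 point(s)
  x = 11: RHS = 4, y in [2, 21]  -> 2 point(s)
  x = 13: RHS = 18, y in [8, 15]  -> 2 point(s)
  x = 14: RHS = 1, y in [1, 22]  -> 2 point(s)
  x = 16: RHS = 18, y in [8, 15]  -> 2 point(s)
  x = 17: RHS = 18, y in [8, 15]  -> 2 point(s)
  x = 19: RHS = 8, y in [10, 13]  -> 2 point(s)
  x = 22: RHS = 12, y in [9, 14]  -> 2 point(s)
Affine points: 24. Add the point at infinity: total = 25.

#E(F_23) = 25


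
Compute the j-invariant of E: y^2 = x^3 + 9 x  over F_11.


Delta = -16(4 a^3 + 27 b^2) mod 11 = 6
-1728 * (4 a)^3 = -1728 * (4*9)^3 mod 11 = 6
j = 6 * 6^(-1) mod 11 = 1

j = 1 (mod 11)


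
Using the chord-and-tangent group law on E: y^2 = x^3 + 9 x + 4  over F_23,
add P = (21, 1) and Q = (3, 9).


P != Q, so use the chord formula.
s = (y2 - y1) / (x2 - x1) = (8) / (5) mod 23 = 20
x3 = s^2 - x1 - x2 mod 23 = 20^2 - 21 - 3 = 8
y3 = s (x1 - x3) - y1 mod 23 = 20 * (21 - 8) - 1 = 6

P + Q = (8, 6)


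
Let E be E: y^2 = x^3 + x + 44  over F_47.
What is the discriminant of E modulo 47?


4 a^3 + 27 b^2 = 4*1^3 + 27*44^2 = 4 + 52272 = 52276
Delta = -16 * (52276) = -836416
Delta mod 47 = 43

Delta = 43 (mod 47)


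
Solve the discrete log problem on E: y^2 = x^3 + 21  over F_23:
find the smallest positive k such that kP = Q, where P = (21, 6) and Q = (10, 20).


Enumerate multiples of P until we hit Q = (10, 20):
  1P = (21, 6)
  2P = (5, 10)
  3P = (10, 20)
Match found at i = 3.

k = 3


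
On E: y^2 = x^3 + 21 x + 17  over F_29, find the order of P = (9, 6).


Compute successive multiples of P until we hit O:
  1P = (9, 6)
  2P = (2, 3)
  3P = (17, 3)
  4P = (19, 5)
  5P = (10, 26)
  6P = (4, 7)
  7P = (23, 20)
  8P = (27, 5)
  ... (continuing to 35P)
  35P = O

ord(P) = 35


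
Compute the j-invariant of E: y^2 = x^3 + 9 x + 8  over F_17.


Delta = -16(4 a^3 + 27 b^2) mod 17 = 3
-1728 * (4 a)^3 = -1728 * (4*9)^3 mod 17 = 14
j = 14 * 3^(-1) mod 17 = 16

j = 16 (mod 17)


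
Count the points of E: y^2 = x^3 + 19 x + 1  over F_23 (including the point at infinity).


For each x in F_23, count y with y^2 = x^3 + 19 x + 1 mod 23:
  x = 0: RHS = 1, y in [1, 22]  -> 2 point(s)
  x = 2: RHS = 1, y in [1, 22]  -> 2 point(s)
  x = 3: RHS = 16, y in [4, 19]  -> 2 point(s)
  x = 4: RHS = 3, y in [7, 16]  -> 2 point(s)
  x = 6: RHS = 9, y in [3, 20]  -> 2 point(s)
  x = 9: RHS = 4, y in [2, 21]  -> 2 point(s)
  x = 10: RHS = 18, y in [8, 15]  -> 2 point(s)
  x = 11: RHS = 0, y in [0]  -> 1 point(s)
  x = 12: RHS = 2, y in [5, 18]  -> 2 point(s)
  x = 15: RHS = 4, y in [2, 21]  -> 2 point(s)
  x = 16: RHS = 8, y in [10, 13]  -> 2 point(s)
  x = 17: RHS = 16, y in [4, 19]  -> 2 point(s)
  x = 20: RHS = 9, y in [3, 20]  -> 2 point(s)
  x = 21: RHS = 1, y in [1, 22]  -> 2 point(s)
  x = 22: RHS = 4, y in [2, 21]  -> 2 point(s)
Affine points: 29. Add the point at infinity: total = 30.

#E(F_23) = 30


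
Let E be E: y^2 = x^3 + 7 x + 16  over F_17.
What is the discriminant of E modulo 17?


4 a^3 + 27 b^2 = 4*7^3 + 27*16^2 = 1372 + 6912 = 8284
Delta = -16 * (8284) = -132544
Delta mod 17 = 5

Delta = 5 (mod 17)


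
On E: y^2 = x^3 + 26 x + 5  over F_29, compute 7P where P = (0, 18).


k = 7 = 111_2 (binary, LSB first: 111)
Double-and-add from P = (0, 18):
  bit 0 = 1: acc = O + (0, 18) = (0, 18)
  bit 1 = 1: acc = (0, 18) + (28, 23) = (26, 25)
  bit 2 = 1: acc = (26, 25) + (2, 6) = (5, 17)

7P = (5, 17)


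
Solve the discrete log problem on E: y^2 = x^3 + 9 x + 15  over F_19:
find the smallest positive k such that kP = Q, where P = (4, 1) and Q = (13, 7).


Enumerate multiples of P until we hit Q = (13, 7):
  1P = (4, 1)
  2P = (11, 18)
  3P = (13, 7)
Match found at i = 3.

k = 3


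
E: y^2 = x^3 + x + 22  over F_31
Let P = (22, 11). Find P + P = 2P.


Doubling: s = (3 x1^2 + a) / (2 y1)
s = (3*22^2 + 1) / (2*11) mod 31 = 28
x3 = s^2 - 2 x1 mod 31 = 28^2 - 2*22 = 27
y3 = s (x1 - x3) - y1 mod 31 = 28 * (22 - 27) - 11 = 4

2P = (27, 4)


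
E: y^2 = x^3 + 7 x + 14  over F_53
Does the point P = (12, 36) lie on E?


Check whether y^2 = x^3 + 7 x + 14 (mod 53) for (x, y) = (12, 36).
LHS: y^2 = 36^2 mod 53 = 24
RHS: x^3 + 7 x + 14 = 12^3 + 7*12 + 14 mod 53 = 24
LHS = RHS

Yes, on the curve


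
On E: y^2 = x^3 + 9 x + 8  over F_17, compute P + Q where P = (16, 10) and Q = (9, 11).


P != Q, so use the chord formula.
s = (y2 - y1) / (x2 - x1) = (1) / (10) mod 17 = 12
x3 = s^2 - x1 - x2 mod 17 = 12^2 - 16 - 9 = 0
y3 = s (x1 - x3) - y1 mod 17 = 12 * (16 - 0) - 10 = 12

P + Q = (0, 12)


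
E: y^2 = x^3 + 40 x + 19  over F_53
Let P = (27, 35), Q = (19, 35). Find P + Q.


P != Q, so use the chord formula.
s = (y2 - y1) / (x2 - x1) = (0) / (45) mod 53 = 0
x3 = s^2 - x1 - x2 mod 53 = 0^2 - 27 - 19 = 7
y3 = s (x1 - x3) - y1 mod 53 = 0 * (27 - 7) - 35 = 18

P + Q = (7, 18)


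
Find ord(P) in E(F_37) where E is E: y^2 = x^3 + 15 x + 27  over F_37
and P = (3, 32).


Compute successive multiples of P until we hit O:
  1P = (3, 32)
  2P = (22, 33)
  3P = (16, 16)
  4P = (2, 18)
  5P = (6, 0)
  6P = (2, 19)
  7P = (16, 21)
  8P = (22, 4)
  ... (continuing to 10P)
  10P = O

ord(P) = 10


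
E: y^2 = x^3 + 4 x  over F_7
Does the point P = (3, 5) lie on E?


Check whether y^2 = x^3 + 4 x + 0 (mod 7) for (x, y) = (3, 5).
LHS: y^2 = 5^2 mod 7 = 4
RHS: x^3 + 4 x + 0 = 3^3 + 4*3 + 0 mod 7 = 4
LHS = RHS

Yes, on the curve


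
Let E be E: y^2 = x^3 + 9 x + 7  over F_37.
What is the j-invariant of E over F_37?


Delta = -16(4 a^3 + 27 b^2) mod 37 = 34
-1728 * (4 a)^3 = -1728 * (4*9)^3 mod 37 = 26
j = 26 * 34^(-1) mod 37 = 16

j = 16 (mod 37)


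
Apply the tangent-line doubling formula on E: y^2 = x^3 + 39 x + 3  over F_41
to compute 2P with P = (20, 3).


Doubling: s = (3 x1^2 + a) / (2 y1)
s = (3*20^2 + 39) / (2*3) mod 41 = 22
x3 = s^2 - 2 x1 mod 41 = 22^2 - 2*20 = 34
y3 = s (x1 - x3) - y1 mod 41 = 22 * (20 - 34) - 3 = 17

2P = (34, 17)


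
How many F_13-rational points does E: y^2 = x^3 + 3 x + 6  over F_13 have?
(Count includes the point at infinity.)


For each x in F_13, count y with y^2 = x^3 + 3 x + 6 mod 13:
  x = 1: RHS = 10, y in [6, 7]  -> 2 point(s)
  x = 3: RHS = 3, y in [4, 9]  -> 2 point(s)
  x = 4: RHS = 4, y in [2, 11]  -> 2 point(s)
  x = 5: RHS = 3, y in [4, 9]  -> 2 point(s)
  x = 8: RHS = 9, y in [3, 10]  -> 2 point(s)
  x = 10: RHS = 9, y in [3, 10]  -> 2 point(s)
Affine points: 12. Add the point at infinity: total = 13.

#E(F_13) = 13


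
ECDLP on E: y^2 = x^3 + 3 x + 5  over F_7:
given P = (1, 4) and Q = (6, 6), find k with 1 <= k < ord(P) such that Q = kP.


Enumerate multiples of P until we hit Q = (6, 6):
  1P = (1, 4)
  2P = (6, 1)
  3P = (4, 2)
  4P = (4, 5)
  5P = (6, 6)
Match found at i = 5.

k = 5


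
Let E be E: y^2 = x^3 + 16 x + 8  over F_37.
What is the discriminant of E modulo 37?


4 a^3 + 27 b^2 = 4*16^3 + 27*8^2 = 16384 + 1728 = 18112
Delta = -16 * (18112) = -289792
Delta mod 37 = 29

Delta = 29 (mod 37)


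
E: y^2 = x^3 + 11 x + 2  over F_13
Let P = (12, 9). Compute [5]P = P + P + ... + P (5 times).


k = 5 = 101_2 (binary, LSB first: 101)
Double-and-add from P = (12, 9):
  bit 0 = 1: acc = O + (12, 9) = (12, 9)
  bit 1 = 0: acc unchanged = (12, 9)
  bit 2 = 1: acc = (12, 9) + (8, 2) = (5, 0)

5P = (5, 0)


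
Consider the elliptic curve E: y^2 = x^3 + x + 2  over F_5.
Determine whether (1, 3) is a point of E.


Check whether y^2 = x^3 + 1 x + 2 (mod 5) for (x, y) = (1, 3).
LHS: y^2 = 3^2 mod 5 = 4
RHS: x^3 + 1 x + 2 = 1^3 + 1*1 + 2 mod 5 = 4
LHS = RHS

Yes, on the curve


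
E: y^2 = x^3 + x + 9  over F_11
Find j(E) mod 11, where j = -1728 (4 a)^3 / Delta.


Delta = -16(4 a^3 + 27 b^2) mod 11 = 1
-1728 * (4 a)^3 = -1728 * (4*1)^3 mod 11 = 2
j = 2 * 1^(-1) mod 11 = 2

j = 2 (mod 11)


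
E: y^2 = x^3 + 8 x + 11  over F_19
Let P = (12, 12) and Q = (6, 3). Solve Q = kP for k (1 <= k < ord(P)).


Enumerate multiples of P until we hit Q = (6, 3):
  1P = (12, 12)
  2P = (6, 3)
Match found at i = 2.

k = 2


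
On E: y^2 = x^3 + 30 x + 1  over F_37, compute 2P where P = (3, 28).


Doubling: s = (3 x1^2 + a) / (2 y1)
s = (3*3^2 + 30) / (2*28) mod 37 = 3
x3 = s^2 - 2 x1 mod 37 = 3^2 - 2*3 = 3
y3 = s (x1 - x3) - y1 mod 37 = 3 * (3 - 3) - 28 = 9

2P = (3, 9)


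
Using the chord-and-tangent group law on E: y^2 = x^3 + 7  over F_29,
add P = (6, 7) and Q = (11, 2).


P != Q, so use the chord formula.
s = (y2 - y1) / (x2 - x1) = (24) / (5) mod 29 = 28
x3 = s^2 - x1 - x2 mod 29 = 28^2 - 6 - 11 = 13
y3 = s (x1 - x3) - y1 mod 29 = 28 * (6 - 13) - 7 = 0

P + Q = (13, 0)


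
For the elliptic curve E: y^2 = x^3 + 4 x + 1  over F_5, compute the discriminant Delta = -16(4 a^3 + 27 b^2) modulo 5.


4 a^3 + 27 b^2 = 4*4^3 + 27*1^2 = 256 + 27 = 283
Delta = -16 * (283) = -4528
Delta mod 5 = 2

Delta = 2 (mod 5)


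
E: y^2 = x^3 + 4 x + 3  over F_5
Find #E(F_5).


For each x in F_5, count y with y^2 = x^3 + 4 x + 3 mod 5:
  x = 2: RHS = 4, y in [2, 3]  -> 2 point(s)
Affine points: 2. Add the point at infinity: total = 3.

#E(F_5) = 3


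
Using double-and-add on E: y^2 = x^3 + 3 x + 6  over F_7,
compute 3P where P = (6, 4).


k = 3 = 11_2 (binary, LSB first: 11)
Double-and-add from P = (6, 4):
  bit 0 = 1: acc = O + (6, 4) = (6, 4)
  bit 1 = 1: acc = (6, 4) + (3, 0) = (6, 3)

3P = (6, 3)


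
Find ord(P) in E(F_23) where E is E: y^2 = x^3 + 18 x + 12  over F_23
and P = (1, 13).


Compute successive multiples of P until we hit O:
  1P = (1, 13)
  2P = (1, 10)
  3P = O

ord(P) = 3


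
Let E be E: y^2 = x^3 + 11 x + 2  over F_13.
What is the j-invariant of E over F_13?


Delta = -16(4 a^3 + 27 b^2) mod 13 = 6
-1728 * (4 a)^3 = -1728 * (4*11)^3 mod 13 = 8
j = 8 * 6^(-1) mod 13 = 10

j = 10 (mod 13)


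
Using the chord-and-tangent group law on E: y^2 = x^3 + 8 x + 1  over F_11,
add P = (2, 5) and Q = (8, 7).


P != Q, so use the chord formula.
s = (y2 - y1) / (x2 - x1) = (2) / (6) mod 11 = 4
x3 = s^2 - x1 - x2 mod 11 = 4^2 - 2 - 8 = 6
y3 = s (x1 - x3) - y1 mod 11 = 4 * (2 - 6) - 5 = 1

P + Q = (6, 1)


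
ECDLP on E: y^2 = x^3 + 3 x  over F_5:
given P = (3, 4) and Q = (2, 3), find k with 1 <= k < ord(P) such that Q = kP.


Enumerate multiples of P until we hit Q = (2, 3):
  1P = (3, 4)
  2P = (4, 1)
  3P = (2, 3)
Match found at i = 3.

k = 3


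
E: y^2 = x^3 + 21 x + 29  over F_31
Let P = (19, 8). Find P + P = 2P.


Doubling: s = (3 x1^2 + a) / (2 y1)
s = (3*19^2 + 21) / (2*8) mod 31 = 7
x3 = s^2 - 2 x1 mod 31 = 7^2 - 2*19 = 11
y3 = s (x1 - x3) - y1 mod 31 = 7 * (19 - 11) - 8 = 17

2P = (11, 17)


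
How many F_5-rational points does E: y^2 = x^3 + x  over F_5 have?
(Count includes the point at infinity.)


For each x in F_5, count y with y^2 = x^3 + 1 x + 0 mod 5:
  x = 0: RHS = 0, y in [0]  -> 1 point(s)
  x = 2: RHS = 0, y in [0]  -> 1 point(s)
  x = 3: RHS = 0, y in [0]  -> 1 point(s)
Affine points: 3. Add the point at infinity: total = 4.

#E(F_5) = 4


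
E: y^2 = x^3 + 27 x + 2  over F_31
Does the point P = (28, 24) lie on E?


Check whether y^2 = x^3 + 27 x + 2 (mod 31) for (x, y) = (28, 24).
LHS: y^2 = 24^2 mod 31 = 18
RHS: x^3 + 27 x + 2 = 28^3 + 27*28 + 2 mod 31 = 18
LHS = RHS

Yes, on the curve


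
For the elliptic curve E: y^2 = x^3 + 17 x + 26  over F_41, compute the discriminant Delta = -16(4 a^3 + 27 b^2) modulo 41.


4 a^3 + 27 b^2 = 4*17^3 + 27*26^2 = 19652 + 18252 = 37904
Delta = -16 * (37904) = -606464
Delta mod 41 = 8

Delta = 8 (mod 41)


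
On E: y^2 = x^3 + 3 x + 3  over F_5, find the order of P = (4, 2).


Compute successive multiples of P until we hit O:
  1P = (4, 2)
  2P = (3, 2)
  3P = (3, 3)
  4P = (4, 3)
  5P = O

ord(P) = 5


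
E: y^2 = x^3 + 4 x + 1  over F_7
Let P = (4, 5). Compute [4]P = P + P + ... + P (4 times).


k = 4 = 100_2 (binary, LSB first: 001)
Double-and-add from P = (4, 5):
  bit 0 = 0: acc unchanged = O
  bit 1 = 0: acc unchanged = O
  bit 2 = 1: acc = O + (4, 2) = (4, 2)

4P = (4, 2)


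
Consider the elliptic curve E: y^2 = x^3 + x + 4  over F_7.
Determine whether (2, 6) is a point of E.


Check whether y^2 = x^3 + 1 x + 4 (mod 7) for (x, y) = (2, 6).
LHS: y^2 = 6^2 mod 7 = 1
RHS: x^3 + 1 x + 4 = 2^3 + 1*2 + 4 mod 7 = 0
LHS != RHS

No, not on the curve


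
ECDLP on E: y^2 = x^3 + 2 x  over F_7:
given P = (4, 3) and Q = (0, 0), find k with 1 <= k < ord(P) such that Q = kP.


Enumerate multiples of P until we hit Q = (0, 0):
  1P = (4, 3)
  2P = (0, 0)
Match found at i = 2.

k = 2


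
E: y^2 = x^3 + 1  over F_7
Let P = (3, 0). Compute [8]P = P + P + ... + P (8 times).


k = 8 = 1000_2 (binary, LSB first: 0001)
Double-and-add from P = (3, 0):
  bit 0 = 0: acc unchanged = O
  bit 1 = 0: acc unchanged = O
  bit 2 = 0: acc unchanged = O
  bit 3 = 1: acc = O + O = O

8P = O
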